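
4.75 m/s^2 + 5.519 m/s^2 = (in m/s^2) 10.27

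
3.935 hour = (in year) 0.0004492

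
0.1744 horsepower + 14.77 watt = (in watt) 144.8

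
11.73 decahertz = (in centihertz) 1.173e+04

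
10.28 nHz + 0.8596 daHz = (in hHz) 0.08596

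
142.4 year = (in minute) 7.485e+07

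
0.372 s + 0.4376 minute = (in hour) 0.007397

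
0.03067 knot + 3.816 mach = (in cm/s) 1.299e+05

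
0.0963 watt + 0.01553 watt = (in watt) 0.1118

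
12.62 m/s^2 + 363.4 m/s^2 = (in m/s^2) 376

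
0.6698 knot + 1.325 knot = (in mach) 0.003014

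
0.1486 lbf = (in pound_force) 0.1486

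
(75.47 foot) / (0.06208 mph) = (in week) 0.001371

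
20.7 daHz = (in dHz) 2070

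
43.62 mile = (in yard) 7.677e+04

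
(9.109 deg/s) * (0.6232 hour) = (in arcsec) 7.357e+07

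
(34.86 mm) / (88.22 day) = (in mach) 1.343e-11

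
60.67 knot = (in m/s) 31.21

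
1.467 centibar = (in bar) 0.01467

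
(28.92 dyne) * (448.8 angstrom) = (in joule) 1.298e-11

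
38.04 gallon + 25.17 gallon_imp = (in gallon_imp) 56.84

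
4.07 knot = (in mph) 4.684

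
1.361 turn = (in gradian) 544.4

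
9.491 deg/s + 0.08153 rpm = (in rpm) 1.663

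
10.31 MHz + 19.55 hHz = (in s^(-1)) 1.031e+07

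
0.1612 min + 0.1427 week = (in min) 1439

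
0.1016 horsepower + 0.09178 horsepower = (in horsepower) 0.1934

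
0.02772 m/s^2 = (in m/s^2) 0.02772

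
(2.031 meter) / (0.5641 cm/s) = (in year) 1.142e-05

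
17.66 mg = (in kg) 1.766e-05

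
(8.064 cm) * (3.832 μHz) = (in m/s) 3.09e-07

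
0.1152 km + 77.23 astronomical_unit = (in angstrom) 1.155e+23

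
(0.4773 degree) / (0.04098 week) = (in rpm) 3.21e-06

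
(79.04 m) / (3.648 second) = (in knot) 42.12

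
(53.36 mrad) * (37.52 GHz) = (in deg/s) 1.147e+11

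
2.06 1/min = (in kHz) 3.433e-05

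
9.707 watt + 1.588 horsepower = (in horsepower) 1.601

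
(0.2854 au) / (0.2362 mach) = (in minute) 8.848e+06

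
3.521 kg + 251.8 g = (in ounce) 133.1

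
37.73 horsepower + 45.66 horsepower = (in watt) 6.218e+04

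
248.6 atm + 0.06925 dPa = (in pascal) 2.519e+07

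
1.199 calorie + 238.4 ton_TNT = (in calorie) 2.384e+11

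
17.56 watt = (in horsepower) 0.02355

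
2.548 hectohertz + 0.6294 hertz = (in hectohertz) 2.554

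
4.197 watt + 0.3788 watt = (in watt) 4.576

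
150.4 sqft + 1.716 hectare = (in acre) 4.244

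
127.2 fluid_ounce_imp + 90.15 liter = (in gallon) 24.77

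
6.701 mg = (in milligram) 6.701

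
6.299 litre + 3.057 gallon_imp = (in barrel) 0.127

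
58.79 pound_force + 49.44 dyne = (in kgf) 26.67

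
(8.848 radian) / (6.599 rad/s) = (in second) 1.341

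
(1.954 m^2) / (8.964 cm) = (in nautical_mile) 0.01177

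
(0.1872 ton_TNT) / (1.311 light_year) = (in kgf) 6.439e-09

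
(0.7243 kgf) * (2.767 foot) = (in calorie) 1.432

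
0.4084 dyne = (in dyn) 0.4084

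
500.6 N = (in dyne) 5.006e+07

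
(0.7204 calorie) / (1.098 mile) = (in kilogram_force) 0.0001739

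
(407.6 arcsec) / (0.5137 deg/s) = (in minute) 0.003673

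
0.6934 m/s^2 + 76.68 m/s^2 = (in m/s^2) 77.37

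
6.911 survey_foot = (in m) 2.106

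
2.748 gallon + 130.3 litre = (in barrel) 0.885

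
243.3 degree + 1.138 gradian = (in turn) 0.6787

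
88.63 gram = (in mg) 8.863e+04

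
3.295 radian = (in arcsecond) 6.796e+05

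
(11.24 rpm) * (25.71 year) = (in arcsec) 1.968e+14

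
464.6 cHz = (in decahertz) 0.4646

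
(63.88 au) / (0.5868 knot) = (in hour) 8.793e+09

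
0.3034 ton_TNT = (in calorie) 3.034e+08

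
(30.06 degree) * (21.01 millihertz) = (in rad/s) 0.01102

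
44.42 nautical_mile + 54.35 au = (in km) 8.131e+09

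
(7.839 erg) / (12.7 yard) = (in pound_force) 1.518e-08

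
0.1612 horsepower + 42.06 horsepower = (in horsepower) 42.22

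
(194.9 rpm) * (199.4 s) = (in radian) 4070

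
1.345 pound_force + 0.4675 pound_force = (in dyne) 8.062e+05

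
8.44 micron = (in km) 8.44e-09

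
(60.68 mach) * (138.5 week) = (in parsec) 5.609e-05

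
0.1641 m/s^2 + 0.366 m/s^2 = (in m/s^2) 0.5301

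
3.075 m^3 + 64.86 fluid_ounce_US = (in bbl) 19.35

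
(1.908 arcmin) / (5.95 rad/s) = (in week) 1.542e-10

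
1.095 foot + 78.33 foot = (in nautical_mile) 0.01307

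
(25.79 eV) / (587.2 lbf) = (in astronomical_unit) 1.057e-32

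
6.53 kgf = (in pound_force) 14.4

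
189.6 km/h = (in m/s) 52.67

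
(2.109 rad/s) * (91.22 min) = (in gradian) 7.348e+05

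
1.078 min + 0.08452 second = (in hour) 0.01799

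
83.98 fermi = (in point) 2.381e-10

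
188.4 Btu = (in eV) 1.241e+24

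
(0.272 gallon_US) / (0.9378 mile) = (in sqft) 7.343e-06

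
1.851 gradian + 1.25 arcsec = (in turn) 0.004628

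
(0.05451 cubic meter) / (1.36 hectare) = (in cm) 0.0004008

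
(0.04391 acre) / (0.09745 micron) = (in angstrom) 1.823e+19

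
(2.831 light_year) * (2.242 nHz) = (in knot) 1.167e+08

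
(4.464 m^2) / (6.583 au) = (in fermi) 4533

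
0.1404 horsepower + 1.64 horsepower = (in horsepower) 1.78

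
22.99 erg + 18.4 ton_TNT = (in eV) 4.805e+29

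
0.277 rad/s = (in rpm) 2.645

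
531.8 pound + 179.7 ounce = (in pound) 543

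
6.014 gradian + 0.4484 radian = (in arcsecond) 1.12e+05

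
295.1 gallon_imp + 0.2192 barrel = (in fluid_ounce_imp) 4.844e+04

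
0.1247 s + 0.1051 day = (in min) 151.3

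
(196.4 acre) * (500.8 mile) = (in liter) 6.406e+14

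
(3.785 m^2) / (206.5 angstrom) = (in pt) 5.196e+11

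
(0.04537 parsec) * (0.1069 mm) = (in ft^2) 1.611e+12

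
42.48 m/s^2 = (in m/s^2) 42.48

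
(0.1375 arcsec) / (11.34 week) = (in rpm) 9.282e-13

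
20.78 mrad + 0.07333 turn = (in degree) 27.59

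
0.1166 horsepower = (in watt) 86.95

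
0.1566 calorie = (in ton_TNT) 1.566e-10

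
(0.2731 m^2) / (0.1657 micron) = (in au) 1.102e-05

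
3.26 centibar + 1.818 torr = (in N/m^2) 3502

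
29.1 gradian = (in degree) 26.19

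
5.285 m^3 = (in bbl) 33.24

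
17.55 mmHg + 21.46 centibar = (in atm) 0.2349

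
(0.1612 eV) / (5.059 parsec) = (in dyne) 1.654e-32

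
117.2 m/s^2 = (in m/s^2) 117.2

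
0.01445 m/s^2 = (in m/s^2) 0.01445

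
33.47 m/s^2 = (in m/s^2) 33.47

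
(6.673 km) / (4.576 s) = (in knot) 2835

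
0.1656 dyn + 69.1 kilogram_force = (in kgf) 69.1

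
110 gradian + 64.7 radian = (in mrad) 6.643e+04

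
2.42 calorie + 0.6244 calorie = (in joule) 12.74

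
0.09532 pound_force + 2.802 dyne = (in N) 0.424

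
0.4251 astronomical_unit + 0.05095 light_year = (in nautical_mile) 2.603e+11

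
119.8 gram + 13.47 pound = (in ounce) 219.7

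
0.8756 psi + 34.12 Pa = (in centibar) 6.071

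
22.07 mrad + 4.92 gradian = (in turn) 0.01581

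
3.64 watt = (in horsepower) 0.004881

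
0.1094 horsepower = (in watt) 81.58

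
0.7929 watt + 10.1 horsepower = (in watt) 7532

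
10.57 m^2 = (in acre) 0.002612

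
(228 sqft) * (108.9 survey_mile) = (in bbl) 2.335e+07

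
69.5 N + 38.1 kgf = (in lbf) 99.62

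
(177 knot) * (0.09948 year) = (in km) 2.857e+05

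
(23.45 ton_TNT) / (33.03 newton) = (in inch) 1.169e+11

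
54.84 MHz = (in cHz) 5.484e+09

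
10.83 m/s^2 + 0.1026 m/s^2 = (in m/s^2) 10.93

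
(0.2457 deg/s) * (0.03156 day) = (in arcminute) 4.02e+04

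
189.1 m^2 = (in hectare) 0.01891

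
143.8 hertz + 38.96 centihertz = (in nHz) 1.442e+11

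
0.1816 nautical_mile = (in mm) 3.363e+05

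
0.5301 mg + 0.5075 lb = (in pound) 0.5075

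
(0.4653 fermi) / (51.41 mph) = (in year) 6.42e-25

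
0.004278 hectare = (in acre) 0.01057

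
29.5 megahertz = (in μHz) 2.95e+13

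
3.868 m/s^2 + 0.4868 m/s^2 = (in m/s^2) 4.355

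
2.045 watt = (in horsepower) 0.002742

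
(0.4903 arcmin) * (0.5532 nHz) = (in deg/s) 4.521e-12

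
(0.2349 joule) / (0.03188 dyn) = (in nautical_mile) 397.9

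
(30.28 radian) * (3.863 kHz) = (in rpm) 1.117e+06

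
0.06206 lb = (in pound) 0.06206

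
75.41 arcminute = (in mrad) 21.94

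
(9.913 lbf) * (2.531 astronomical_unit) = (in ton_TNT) 3990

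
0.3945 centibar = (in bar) 0.003945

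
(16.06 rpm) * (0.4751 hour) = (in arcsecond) 5.933e+08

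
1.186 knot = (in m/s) 0.6101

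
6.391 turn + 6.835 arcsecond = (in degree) 2301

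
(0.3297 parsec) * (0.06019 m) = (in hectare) 6.123e+10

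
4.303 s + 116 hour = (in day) 4.833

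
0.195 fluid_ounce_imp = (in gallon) 0.001464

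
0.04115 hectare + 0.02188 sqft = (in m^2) 411.5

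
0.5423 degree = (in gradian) 0.6026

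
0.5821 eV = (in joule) 9.326e-20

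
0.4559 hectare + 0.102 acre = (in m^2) 4972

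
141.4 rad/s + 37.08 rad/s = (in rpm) 1704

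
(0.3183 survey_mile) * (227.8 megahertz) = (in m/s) 1.167e+11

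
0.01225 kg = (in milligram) 1.225e+04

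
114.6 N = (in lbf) 25.76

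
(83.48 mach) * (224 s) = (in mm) 6.367e+09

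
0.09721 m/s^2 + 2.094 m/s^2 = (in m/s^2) 2.191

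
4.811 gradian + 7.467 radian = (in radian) 7.543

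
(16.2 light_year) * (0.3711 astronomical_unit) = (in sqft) 9.159e+28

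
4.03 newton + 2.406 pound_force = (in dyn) 1.473e+06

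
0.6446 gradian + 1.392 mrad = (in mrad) 11.52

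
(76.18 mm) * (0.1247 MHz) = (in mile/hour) 2.125e+04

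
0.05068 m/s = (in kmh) 0.1824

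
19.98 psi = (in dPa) 1.378e+06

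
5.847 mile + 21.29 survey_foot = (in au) 6.294e-08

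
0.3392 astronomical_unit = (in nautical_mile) 2.74e+07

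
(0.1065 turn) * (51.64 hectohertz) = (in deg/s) 1.98e+05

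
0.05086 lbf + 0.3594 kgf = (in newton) 3.751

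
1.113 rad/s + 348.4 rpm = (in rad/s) 37.6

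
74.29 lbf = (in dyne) 3.305e+07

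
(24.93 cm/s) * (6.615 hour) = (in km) 5.937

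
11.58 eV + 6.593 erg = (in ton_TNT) 1.576e-16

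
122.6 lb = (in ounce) 1962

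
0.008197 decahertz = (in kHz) 8.197e-05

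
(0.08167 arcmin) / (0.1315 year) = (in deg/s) 3.282e-10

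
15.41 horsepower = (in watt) 1.149e+04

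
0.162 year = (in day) 59.13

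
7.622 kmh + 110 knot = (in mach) 0.1724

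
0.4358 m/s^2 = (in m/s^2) 0.4358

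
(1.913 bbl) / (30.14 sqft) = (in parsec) 3.52e-18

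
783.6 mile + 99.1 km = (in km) 1360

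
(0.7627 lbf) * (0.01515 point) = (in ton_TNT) 4.334e-15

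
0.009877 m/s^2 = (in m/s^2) 0.009877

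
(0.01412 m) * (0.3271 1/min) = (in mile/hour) 0.0001722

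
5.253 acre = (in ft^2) 2.288e+05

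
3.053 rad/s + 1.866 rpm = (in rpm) 31.02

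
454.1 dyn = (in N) 0.004541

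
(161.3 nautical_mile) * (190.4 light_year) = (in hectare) 5.381e+19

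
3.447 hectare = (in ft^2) 3.71e+05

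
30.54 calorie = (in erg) 1.278e+09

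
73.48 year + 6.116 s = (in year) 73.48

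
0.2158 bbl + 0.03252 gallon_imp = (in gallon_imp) 7.58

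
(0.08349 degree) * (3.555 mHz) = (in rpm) 4.947e-05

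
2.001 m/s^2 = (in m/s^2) 2.001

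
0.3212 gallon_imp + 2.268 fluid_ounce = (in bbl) 0.009606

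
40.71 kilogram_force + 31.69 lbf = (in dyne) 5.402e+07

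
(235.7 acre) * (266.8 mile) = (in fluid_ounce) 1.385e+16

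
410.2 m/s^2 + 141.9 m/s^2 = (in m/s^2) 552.1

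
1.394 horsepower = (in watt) 1040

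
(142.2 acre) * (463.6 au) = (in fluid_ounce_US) 1.35e+24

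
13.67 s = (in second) 13.67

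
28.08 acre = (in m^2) 1.136e+05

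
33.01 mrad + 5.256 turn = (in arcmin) 1.136e+05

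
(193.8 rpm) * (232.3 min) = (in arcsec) 5.835e+10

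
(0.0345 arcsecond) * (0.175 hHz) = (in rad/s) 2.927e-06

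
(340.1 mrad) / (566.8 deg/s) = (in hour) 9.55e-06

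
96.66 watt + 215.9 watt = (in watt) 312.6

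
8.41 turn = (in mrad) 5.284e+04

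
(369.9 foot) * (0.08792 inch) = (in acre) 6.222e-05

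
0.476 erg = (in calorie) 1.138e-08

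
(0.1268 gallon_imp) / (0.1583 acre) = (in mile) 5.591e-10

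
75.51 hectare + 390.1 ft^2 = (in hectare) 75.51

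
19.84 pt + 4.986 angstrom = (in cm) 0.6999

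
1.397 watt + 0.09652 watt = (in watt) 1.494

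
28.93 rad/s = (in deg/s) 1658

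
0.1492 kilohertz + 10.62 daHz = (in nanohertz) 2.554e+11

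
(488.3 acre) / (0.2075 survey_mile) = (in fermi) 5.917e+18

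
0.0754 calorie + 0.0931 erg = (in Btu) 0.000299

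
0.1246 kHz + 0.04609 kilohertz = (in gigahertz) 1.707e-07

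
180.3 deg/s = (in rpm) 30.05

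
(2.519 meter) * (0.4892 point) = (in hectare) 4.347e-08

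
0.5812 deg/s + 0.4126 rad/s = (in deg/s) 24.22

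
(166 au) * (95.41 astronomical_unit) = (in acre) 8.759e+22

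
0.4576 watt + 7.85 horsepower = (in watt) 5854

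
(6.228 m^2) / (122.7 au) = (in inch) 1.336e-11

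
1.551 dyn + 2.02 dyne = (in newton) 3.571e-05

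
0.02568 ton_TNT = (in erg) 1.074e+15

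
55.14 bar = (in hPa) 5.514e+04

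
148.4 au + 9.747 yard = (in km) 2.22e+10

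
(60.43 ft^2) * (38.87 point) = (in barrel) 0.4842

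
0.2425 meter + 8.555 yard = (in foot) 26.46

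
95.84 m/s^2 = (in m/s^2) 95.84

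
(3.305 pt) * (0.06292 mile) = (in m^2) 0.1181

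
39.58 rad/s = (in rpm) 378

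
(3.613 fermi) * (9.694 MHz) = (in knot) 6.808e-08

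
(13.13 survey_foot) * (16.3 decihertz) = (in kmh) 23.48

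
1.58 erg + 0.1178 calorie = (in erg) 4.929e+06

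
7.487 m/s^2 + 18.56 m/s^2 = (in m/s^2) 26.05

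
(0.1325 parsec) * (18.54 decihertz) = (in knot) 1.473e+16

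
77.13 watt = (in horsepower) 0.1034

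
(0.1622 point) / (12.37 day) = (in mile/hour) 1.198e-10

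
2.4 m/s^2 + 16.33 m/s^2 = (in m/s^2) 18.73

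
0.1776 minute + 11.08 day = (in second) 9.573e+05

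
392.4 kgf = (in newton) 3848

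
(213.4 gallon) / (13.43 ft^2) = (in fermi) 6.474e+14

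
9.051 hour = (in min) 543.1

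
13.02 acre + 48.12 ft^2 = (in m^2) 5.269e+04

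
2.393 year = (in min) 1.258e+06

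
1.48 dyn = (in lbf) 3.327e-06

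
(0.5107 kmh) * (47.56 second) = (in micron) 6.747e+06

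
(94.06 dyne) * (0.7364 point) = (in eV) 1.525e+12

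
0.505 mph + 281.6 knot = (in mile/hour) 324.6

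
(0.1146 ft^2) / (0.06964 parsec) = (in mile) 3.079e-21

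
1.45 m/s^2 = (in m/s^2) 1.45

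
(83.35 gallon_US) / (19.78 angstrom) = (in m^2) 1.595e+08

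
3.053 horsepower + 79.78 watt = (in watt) 2356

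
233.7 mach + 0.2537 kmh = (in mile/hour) 1.78e+05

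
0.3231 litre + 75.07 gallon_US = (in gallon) 75.16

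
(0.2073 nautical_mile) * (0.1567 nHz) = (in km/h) 2.166e-07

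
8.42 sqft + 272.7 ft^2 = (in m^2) 26.12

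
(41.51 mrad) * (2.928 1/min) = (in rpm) 0.01934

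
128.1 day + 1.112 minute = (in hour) 3074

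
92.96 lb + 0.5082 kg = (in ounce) 1505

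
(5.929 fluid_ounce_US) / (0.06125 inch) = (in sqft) 1.213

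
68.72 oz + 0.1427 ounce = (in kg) 1.952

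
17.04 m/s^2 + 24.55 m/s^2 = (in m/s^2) 41.59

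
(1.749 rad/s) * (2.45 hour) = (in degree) 8.839e+05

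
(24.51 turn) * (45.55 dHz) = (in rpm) 6699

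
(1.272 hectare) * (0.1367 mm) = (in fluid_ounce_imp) 6.12e+04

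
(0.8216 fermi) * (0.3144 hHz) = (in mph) 5.778e-14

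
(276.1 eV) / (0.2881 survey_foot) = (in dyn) 5.038e-11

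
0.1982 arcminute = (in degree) 0.003303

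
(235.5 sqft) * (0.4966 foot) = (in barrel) 20.83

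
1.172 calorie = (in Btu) 0.004648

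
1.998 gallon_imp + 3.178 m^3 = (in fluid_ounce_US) 1.078e+05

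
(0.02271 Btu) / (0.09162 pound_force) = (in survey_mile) 0.03653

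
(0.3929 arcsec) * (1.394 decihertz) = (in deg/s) 1.521e-05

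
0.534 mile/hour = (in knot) 0.464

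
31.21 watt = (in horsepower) 0.04185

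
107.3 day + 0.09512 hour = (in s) 9.271e+06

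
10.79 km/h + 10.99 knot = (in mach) 0.02541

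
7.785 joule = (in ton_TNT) 1.861e-09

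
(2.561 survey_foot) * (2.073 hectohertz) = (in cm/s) 1.618e+04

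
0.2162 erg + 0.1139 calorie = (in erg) 4.766e+06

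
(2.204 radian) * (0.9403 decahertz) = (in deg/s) 1187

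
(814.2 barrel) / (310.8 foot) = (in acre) 0.0003377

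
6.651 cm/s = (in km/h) 0.2394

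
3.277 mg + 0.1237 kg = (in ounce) 4.364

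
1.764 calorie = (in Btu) 0.006995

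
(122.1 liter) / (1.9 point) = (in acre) 0.04501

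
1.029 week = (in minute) 1.037e+04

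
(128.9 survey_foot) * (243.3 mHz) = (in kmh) 34.41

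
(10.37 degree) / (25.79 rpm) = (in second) 0.06702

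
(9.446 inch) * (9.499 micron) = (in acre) 5.632e-10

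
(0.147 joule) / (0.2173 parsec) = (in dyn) 2.192e-12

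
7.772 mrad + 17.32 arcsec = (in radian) 0.007856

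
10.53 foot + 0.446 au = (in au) 0.446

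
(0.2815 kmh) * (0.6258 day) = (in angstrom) 4.228e+13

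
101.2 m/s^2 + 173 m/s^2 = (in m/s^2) 274.2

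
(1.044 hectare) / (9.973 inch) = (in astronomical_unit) 2.755e-07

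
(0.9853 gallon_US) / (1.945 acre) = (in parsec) 1.536e-23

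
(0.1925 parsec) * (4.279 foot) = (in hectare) 7.747e+11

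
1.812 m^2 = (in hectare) 0.0001812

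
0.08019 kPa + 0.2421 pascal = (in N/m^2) 80.43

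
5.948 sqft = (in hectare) 5.526e-05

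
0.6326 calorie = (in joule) 2.647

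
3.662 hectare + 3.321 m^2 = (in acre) 9.05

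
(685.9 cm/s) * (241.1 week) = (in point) 2.835e+12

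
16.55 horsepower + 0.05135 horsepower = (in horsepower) 16.6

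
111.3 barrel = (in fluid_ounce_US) 5.983e+05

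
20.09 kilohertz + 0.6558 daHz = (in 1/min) 1.206e+06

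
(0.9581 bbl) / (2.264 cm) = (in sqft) 72.42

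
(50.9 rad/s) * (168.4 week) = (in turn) 8.251e+08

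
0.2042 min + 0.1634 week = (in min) 1647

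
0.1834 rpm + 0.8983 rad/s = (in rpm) 8.762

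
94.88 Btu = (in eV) 6.248e+23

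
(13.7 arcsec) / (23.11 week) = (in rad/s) 4.752e-12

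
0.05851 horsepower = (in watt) 43.63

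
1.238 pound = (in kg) 0.5615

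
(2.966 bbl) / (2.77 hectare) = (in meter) 1.702e-05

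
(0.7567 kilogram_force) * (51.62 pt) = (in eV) 8.434e+17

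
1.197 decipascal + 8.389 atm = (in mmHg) 6376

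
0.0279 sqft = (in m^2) 0.002592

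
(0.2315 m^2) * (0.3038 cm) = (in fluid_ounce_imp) 24.75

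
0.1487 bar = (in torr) 111.5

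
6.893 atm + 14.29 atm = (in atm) 21.18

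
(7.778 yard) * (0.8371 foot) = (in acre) 0.0004484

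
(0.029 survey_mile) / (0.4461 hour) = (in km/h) 0.1046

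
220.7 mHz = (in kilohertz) 0.0002207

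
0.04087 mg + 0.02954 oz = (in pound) 0.001846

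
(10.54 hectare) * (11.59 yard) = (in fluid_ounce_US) 3.777e+10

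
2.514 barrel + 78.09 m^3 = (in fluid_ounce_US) 2.654e+06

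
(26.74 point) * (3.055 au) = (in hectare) 4.311e+05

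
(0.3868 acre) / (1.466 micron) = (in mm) 1.068e+12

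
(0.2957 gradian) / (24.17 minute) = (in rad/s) 3.203e-06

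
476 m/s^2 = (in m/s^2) 476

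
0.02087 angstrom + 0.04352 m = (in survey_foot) 0.1428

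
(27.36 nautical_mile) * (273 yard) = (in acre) 3126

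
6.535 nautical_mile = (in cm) 1.21e+06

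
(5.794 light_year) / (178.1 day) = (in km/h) 1.282e+10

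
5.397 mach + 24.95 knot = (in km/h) 6662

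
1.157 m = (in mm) 1157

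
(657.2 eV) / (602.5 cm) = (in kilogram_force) 1.782e-18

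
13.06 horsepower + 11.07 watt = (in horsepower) 13.07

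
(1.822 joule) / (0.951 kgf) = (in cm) 19.54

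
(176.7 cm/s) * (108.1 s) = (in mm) 1.91e+05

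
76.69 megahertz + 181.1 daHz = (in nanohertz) 7.669e+16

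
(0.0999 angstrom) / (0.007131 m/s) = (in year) 4.442e-17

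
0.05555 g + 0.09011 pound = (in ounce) 1.444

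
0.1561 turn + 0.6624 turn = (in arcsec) 1.061e+06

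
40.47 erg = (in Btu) 3.836e-09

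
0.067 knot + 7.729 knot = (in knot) 7.796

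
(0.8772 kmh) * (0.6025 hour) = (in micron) 5.285e+08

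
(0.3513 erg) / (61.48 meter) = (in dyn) 5.714e-05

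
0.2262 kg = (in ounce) 7.979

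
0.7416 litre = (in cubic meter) 0.0007416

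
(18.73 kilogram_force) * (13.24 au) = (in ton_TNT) 8.695e+04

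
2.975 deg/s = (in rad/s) 0.05192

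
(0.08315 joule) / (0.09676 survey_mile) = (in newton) 0.000534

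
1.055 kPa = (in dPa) 1.055e+04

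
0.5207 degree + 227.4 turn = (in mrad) 1.429e+06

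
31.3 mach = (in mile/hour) 2.384e+04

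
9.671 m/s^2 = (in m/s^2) 9.671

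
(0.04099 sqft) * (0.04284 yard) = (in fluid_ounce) 5.044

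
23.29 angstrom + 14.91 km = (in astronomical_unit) 9.967e-08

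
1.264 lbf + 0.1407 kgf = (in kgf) 0.714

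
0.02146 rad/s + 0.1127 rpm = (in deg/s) 1.906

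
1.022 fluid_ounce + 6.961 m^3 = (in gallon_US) 1839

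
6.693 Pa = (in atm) 6.605e-05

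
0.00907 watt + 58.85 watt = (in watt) 58.86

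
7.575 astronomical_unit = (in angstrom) 1.133e+22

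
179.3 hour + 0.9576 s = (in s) 6.455e+05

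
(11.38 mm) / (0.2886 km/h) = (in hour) 3.943e-05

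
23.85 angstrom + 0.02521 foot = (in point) 21.78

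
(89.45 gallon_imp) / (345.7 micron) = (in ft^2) 1.266e+04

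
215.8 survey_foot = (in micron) 6.578e+07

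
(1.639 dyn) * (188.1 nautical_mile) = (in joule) 5.71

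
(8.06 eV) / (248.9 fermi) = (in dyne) 0.5188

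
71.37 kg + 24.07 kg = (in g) 9.544e+04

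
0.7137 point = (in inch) 0.009912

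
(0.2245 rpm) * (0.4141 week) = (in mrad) 5.888e+06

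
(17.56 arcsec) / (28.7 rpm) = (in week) 4.684e-11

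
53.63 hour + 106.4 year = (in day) 3.884e+04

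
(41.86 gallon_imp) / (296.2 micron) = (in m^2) 642.5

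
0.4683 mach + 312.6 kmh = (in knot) 478.7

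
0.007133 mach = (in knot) 4.721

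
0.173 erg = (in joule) 1.73e-08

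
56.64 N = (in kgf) 5.776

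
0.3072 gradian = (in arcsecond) 995.3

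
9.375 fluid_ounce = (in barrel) 0.001744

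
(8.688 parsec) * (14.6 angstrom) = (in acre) 9.672e+04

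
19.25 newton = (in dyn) 1.925e+06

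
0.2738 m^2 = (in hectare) 2.738e-05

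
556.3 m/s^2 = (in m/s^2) 556.3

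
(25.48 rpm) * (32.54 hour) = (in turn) 4.975e+04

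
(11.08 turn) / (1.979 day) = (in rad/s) 0.0004072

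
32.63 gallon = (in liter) 123.5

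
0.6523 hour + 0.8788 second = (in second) 2349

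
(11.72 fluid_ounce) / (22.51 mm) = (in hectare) 1.54e-06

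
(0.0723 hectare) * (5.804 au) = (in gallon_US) 1.658e+17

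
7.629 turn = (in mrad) 4.793e+04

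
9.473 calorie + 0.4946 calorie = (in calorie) 9.968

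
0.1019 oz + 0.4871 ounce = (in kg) 0.0167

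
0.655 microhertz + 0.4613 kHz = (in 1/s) 461.3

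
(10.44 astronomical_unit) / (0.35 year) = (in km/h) 5.094e+05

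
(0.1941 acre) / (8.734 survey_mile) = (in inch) 2.2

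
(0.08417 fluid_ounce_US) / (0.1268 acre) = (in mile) 3.014e-12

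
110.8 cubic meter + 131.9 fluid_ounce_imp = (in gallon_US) 2.927e+04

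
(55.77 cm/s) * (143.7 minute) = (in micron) 4.808e+09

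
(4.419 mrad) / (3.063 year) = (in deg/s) 2.621e-09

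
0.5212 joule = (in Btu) 0.000494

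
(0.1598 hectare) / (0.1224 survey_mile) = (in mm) 8112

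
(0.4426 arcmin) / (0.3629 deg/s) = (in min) 0.0003388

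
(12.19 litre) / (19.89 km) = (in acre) 1.514e-10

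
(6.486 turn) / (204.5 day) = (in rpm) 2.203e-05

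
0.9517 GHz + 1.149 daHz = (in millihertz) 9.517e+11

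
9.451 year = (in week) 492.8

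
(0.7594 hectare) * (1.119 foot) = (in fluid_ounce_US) 8.758e+07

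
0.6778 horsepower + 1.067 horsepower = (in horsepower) 1.745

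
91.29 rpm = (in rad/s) 9.56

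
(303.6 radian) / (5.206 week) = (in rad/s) 9.642e-05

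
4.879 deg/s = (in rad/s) 0.08515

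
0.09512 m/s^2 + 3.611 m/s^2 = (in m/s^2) 3.706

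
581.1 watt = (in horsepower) 0.7793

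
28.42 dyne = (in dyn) 28.42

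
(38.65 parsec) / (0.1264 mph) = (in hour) 5.863e+15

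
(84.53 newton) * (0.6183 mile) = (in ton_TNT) 2.01e-05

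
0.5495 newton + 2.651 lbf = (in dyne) 1.234e+06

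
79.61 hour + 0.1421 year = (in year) 0.1512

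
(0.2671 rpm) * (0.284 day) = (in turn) 109.2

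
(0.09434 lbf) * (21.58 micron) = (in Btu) 8.583e-09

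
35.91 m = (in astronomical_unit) 2.4e-10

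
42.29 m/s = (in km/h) 152.2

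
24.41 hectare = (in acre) 60.32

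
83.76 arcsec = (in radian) 0.0004061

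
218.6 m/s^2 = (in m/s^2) 218.6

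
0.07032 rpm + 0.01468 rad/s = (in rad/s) 0.02204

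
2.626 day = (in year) 0.007195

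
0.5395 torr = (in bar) 0.0007193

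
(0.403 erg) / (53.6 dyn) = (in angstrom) 7.519e+05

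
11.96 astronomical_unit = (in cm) 1.789e+14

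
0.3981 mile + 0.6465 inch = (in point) 1.816e+06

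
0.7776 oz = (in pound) 0.0486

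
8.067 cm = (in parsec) 2.614e-18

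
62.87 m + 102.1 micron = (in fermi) 6.287e+16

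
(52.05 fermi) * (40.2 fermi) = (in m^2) 2.092e-27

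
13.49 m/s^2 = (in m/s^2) 13.49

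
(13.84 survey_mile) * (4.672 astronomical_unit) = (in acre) 3.847e+12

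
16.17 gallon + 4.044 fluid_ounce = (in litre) 61.33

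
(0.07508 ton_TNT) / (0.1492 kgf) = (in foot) 7.044e+08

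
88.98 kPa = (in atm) 0.8782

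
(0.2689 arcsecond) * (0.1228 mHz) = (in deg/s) 9.172e-09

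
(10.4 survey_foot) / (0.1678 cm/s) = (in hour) 0.5248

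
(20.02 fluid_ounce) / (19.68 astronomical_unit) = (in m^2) 2.011e-16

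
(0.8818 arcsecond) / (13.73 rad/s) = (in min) 5.189e-09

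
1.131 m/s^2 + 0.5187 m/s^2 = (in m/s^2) 1.65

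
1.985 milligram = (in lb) 4.376e-06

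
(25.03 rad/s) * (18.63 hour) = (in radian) 1.679e+06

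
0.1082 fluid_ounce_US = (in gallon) 0.0008453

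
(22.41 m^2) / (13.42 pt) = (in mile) 2.941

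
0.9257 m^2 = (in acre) 0.0002287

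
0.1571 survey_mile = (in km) 0.2528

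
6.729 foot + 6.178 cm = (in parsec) 6.847e-17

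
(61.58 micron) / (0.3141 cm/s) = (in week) 3.242e-08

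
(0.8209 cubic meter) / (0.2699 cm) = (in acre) 0.07516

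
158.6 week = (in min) 1.599e+06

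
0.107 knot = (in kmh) 0.1982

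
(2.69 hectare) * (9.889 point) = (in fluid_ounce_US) 3.173e+06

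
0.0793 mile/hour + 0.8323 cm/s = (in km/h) 0.1576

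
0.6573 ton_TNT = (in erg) 2.75e+16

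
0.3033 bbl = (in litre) 48.22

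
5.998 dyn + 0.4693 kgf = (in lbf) 1.035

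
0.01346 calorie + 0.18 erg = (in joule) 0.05632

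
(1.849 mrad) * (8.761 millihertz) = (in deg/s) 0.0009281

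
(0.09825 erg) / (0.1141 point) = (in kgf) 2.489e-05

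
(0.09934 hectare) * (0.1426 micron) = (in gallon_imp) 0.03116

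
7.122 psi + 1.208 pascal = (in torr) 368.3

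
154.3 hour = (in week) 0.9185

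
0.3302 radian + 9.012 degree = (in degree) 27.93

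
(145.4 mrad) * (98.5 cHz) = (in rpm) 1.368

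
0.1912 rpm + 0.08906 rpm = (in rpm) 0.2803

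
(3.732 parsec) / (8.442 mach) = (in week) 6.624e+07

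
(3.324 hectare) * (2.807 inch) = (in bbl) 1.491e+04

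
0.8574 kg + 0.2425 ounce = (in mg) 8.643e+05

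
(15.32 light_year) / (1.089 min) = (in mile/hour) 4.962e+15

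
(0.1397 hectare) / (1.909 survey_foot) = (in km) 2.401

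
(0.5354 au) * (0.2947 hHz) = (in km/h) 8.497e+12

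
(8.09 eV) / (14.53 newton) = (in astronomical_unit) 5.963e-31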